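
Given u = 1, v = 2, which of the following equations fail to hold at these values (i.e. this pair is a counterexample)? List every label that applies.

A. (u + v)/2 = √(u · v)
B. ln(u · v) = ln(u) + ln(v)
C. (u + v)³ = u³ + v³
Evaluating each claim at the given values:
A. LHS = 3/2, RHS = √(2) ≈ 1.414 → fails here (LHS ≠ RHS)
B. LHS = ln(2) ≈ 0.6931, RHS = ln(2) ≈ 0.6931 → holds here (LHS = RHS)
C. LHS = 27, RHS = 9 → fails here (LHS ≠ RHS)

Answer: A, C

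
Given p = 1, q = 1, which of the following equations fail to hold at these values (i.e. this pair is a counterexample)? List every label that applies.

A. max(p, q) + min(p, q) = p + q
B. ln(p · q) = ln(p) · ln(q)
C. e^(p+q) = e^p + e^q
Evaluating each claim at the given values:
A. LHS = 2, RHS = 2 → holds here (LHS = RHS)
B. LHS = 0, RHS = 0 → holds here (LHS = RHS)
C. LHS = e^2 ≈ 7.389, RHS = 2·e ≈ 5.437 → fails here (LHS ≠ RHS)

Answer: C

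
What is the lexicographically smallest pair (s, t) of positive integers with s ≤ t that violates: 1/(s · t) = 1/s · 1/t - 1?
Substituting (1, 1) into the claim:
LHS = 1/(1 · 1) = 1
RHS = 1/1 · 1/1 - 1 = 0

Since LHS ≠ RHS, this pair disproves the claim, and no lexicographically smaller pair (s ≤ t, positive integers) does.

For instance (5, 7) is also a counterexample (LHS = 1/35, RHS = -34/35), but it's lexicographically larger.

Answer: (s, t) = (1, 1)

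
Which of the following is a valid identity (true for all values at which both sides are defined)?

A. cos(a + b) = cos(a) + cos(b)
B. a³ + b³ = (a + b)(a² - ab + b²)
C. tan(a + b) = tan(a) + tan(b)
B

A: fails at (3, 5) — LHS = cos(8) ≈ -0.1455, RHS = cos(3) + cos(5) ≈ -0.7063.
B: holds — e.g. at (5, 8), both sides equal 637.
C: fails at (6, 7) — LHS = tan(13) ≈ 0.463, RHS = tan(6) + tan(7) ≈ 0.5804.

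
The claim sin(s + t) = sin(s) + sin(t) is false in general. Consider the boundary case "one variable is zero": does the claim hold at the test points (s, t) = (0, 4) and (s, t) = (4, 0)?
Yes, holds at both test points

At (0, 4): LHS = sin(4) ≈ -0.7568, RHS = sin(4) ≈ -0.7568 → equal
At (4, 0): LHS = sin(4) ≈ -0.7568, RHS = sin(4) ≈ -0.7568 → equal

So the claim does hold at both of these boundary points, even though it is not an identity.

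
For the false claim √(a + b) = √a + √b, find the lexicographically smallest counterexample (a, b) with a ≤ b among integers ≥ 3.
(a, b) = (3, 3)

Substituting (3, 3) into the claim:
LHS = √(3 + 3) = √(6) ≈ 2.449
RHS = √3 + √3 = 2·√(3) ≈ 3.464

Since LHS ≠ RHS, this pair disproves the claim, and no lexicographically smaller pair (a ≤ b, integers ≥ 3) does.

For instance (6, 7) is also a counterexample (LHS = √(13) ≈ 3.606, RHS = √(6) + √(7) ≈ 5.095), but it's lexicographically larger.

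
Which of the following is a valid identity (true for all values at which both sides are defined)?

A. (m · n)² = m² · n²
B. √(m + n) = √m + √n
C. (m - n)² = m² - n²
A

A: holds — e.g. at (4, 5), both sides equal 400.
B: fails at (1, 1) — LHS = √(2) ≈ 1.414, RHS = 2.
C: fails at (3, 5) — LHS = 4, RHS = -16.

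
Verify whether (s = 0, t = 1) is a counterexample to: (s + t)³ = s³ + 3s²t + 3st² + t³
Substituting s = 0, t = 1:
LHS = (0 + 1)³ = 1
RHS = 0³ + 3·0²·1 + 3·0·1² + 1³ = 1

The sides agree, so this pair does not disprove the claim.

Answer: No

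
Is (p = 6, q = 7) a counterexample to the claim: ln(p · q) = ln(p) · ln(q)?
Substituting p = 6, q = 7:
LHS = ln(6 · 7) = ln(42) ≈ 3.738
RHS = ln(6) · ln(7) ≈ 3.487

Since LHS ≠ RHS, this pair disproves the claim.

Answer: Yes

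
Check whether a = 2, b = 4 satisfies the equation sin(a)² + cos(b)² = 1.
Substituting a = 2, b = 4:

LHS = sin(2)² + cos(4)² ≈ 1.254
RHS = 1

LHS ≠ RHS, so the equation does not hold at this point.

Answer: Fails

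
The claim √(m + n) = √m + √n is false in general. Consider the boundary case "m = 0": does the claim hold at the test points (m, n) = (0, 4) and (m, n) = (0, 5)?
At (0, 4): LHS = 2, RHS = 2 → equal
At (0, 5): LHS = √(5) ≈ 2.236, RHS = √(5) ≈ 2.236 → equal

So the claim does hold at both of these boundary points, even though it is not an identity.

Answer: Yes, holds at both test points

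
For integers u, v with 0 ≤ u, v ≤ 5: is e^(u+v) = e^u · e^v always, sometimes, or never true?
Always true

The identity holds for every pair in the range. For instance at (u, v) = (4, 0): both sides equal e^4 ≈ 54.6.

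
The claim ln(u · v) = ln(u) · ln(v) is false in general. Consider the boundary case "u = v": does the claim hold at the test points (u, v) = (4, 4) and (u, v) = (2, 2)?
At (4, 4): LHS = ln(16) ≈ 2.773 ≠ RHS = ln(4)² ≈ 1.922
At (2, 2): LHS = ln(4) ≈ 1.386 ≠ RHS = ln(2)² ≈ 0.4805

Answer: No, fails at both test points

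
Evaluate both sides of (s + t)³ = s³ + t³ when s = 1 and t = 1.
LHS = (1 + 1)³ = 8
RHS = 1³ + 1³ = 2

LHS ≠ RHS, so the equation does not hold here.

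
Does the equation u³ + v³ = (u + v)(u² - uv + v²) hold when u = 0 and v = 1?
Holds

Substituting u = 0, v = 1:

LHS = 0³ + 1³ = 1
RHS = (0 + 1)(0² - 0·1 + 1²) = 1

LHS = RHS, so the equation holds at this point.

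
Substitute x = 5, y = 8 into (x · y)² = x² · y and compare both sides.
LHS = (5 · 8)² = 1600
RHS = 5² · 8 = 200

LHS ≠ RHS, so the equation does not hold here.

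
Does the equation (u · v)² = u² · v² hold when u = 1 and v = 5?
Holds

Substituting u = 1, v = 5:

LHS = (1 · 5)² = 25
RHS = 1² · 5² = 25

LHS = RHS, so the equation holds at this point.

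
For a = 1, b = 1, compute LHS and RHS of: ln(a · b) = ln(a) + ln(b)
LHS = ln(1 · 1) = 0
RHS = ln(1) + ln(1) = 0

LHS = RHS: the two sides agree.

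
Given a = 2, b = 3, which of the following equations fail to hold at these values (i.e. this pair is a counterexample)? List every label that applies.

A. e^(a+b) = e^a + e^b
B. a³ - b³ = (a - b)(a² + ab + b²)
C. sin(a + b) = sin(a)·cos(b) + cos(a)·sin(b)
A

Evaluating each claim at the given values:
A. LHS = e^5 ≈ 148.4, RHS = e^2 + e^3 ≈ 27.47 → fails here (LHS ≠ RHS)
B. LHS = -19, RHS = -19 → holds here (LHS = RHS)
C. LHS = sin(5) ≈ -0.9589, RHS = sin(2)·cos(3) + sin(3)·cos(2) ≈ -0.9589 → holds here (LHS = RHS)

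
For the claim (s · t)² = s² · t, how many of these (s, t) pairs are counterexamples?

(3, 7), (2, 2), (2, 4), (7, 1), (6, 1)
Testing each pair:
(3, 7): LHS = 441, RHS = 63 → counterexample
(2, 2): LHS = 16, RHS = 8 → counterexample
(2, 4): LHS = 64, RHS = 16 → counterexample
(7, 1): LHS = 49, RHS = 49 → satisfies claim
(6, 1): LHS = 36, RHS = 36 → satisfies claim

That makes 3 counterexamples.

Answer: 3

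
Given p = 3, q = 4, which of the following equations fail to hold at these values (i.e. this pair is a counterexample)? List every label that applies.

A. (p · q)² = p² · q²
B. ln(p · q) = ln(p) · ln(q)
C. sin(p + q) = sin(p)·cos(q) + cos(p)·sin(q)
B

Evaluating each claim at the given values:
A. LHS = 144, RHS = 144 → holds here (LHS = RHS)
B. LHS = ln(12) ≈ 2.485, RHS = ln(3)·ln(4) ≈ 1.523 → fails here (LHS ≠ RHS)
C. LHS = sin(7) ≈ 0.657, RHS = sin(3)·cos(4) + sin(4)·cos(3) ≈ 0.657 → holds here (LHS = RHS)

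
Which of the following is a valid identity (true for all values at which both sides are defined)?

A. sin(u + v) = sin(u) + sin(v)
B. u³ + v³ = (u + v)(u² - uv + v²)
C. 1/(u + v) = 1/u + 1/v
A: fails at (4, 4) — LHS = sin(8) ≈ 0.9894, RHS = 2·sin(4) ≈ -1.514.
B: holds — e.g. at (2, 3), both sides equal 35.
C: fails at (2, 3) — LHS = 1/5, RHS = 5/6.

Answer: B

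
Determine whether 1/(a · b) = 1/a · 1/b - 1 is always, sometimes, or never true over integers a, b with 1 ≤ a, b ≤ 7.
Never true

The claim fails for every pair in the range. For instance at (a, b) = (6, 4): LHS = 1/24, RHS = -23/24.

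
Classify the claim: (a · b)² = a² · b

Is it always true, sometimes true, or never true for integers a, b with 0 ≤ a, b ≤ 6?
It holds at (a, b) = (0, 4) (both sides equal 0), but fails at (a, b) = (6, 4) (LHS = 576, RHS = 144).

Answer: Sometimes true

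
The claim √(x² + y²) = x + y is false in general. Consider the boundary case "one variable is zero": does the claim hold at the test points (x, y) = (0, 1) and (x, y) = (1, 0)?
At (0, 1): LHS = 1, RHS = 1 → equal
At (1, 0): LHS = 1, RHS = 1 → equal

So the claim does hold at both of these boundary points, even though it is not an identity.

Answer: Yes, holds at both test points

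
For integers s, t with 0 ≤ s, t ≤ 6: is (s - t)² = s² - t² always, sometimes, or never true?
Sometimes true

It holds at (s, t) = (2, 2) (both sides equal 0), but fails at (s, t) = (4, 2) (LHS = 4, RHS = 12).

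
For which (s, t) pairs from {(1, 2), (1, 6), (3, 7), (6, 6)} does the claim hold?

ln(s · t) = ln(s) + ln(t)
All pairs

Testing each pair:
(1, 2): LHS = ln(2) ≈ 0.6931, RHS = ln(2) ≈ 0.6931 → holds
(1, 6): LHS = ln(6) ≈ 1.792, RHS = ln(6) ≈ 1.792 → holds
(3, 7): LHS = ln(21) ≈ 3.045, RHS = ln(3) + ln(7) ≈ 3.045 → holds
(6, 6): LHS = ln(36) ≈ 3.584, RHS = 2·ln(6) ≈ 3.584 → holds

Every pair satisfies the claim.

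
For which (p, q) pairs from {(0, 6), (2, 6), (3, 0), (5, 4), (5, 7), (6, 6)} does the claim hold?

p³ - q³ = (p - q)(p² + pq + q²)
All pairs

Testing each pair:
(0, 6): LHS = -216, RHS = -216 → holds
(2, 6): LHS = -208, RHS = -208 → holds
(3, 0): LHS = 27, RHS = 27 → holds
(5, 4): LHS = 61, RHS = 61 → holds
(5, 7): LHS = -218, RHS = -218 → holds
(6, 6): LHS = 0, RHS = 0 → holds

Every pair satisfies the claim.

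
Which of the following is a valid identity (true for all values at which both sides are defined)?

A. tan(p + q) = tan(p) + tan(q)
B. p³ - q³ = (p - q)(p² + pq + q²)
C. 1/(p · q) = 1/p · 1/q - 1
A: fails at (1, 4) — LHS = tan(5) ≈ -3.381, RHS = tan(4) + tan(1) ≈ 2.715.
B: holds — e.g. at (1, 1), both sides equal 0.
C: fails at (6, 7) — LHS = 1/42, RHS = -41/42.

Answer: B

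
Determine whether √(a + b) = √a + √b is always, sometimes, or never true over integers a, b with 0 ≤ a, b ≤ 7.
It holds at (a, b) = (0, 1) (both sides equal 1), but fails at (a, b) = (6, 3) (LHS = 3, RHS = √(3) + √(6) ≈ 4.182).

Answer: Sometimes true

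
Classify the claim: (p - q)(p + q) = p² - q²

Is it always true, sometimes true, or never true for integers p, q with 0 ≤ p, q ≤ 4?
The identity holds for every pair in the range. For instance at (p, q) = (4, 2): both sides equal 12.

Answer: Always true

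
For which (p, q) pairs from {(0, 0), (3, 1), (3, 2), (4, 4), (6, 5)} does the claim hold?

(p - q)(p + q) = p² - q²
All pairs

Testing each pair:
(0, 0): LHS = 0, RHS = 0 → holds
(3, 1): LHS = 8, RHS = 8 → holds
(3, 2): LHS = 5, RHS = 5 → holds
(4, 4): LHS = 0, RHS = 0 → holds
(6, 5): LHS = 11, RHS = 11 → holds

Every pair satisfies the claim.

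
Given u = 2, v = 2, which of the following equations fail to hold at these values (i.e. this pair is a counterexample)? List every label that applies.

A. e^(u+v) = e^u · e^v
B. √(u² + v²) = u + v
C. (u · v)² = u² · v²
B

Evaluating each claim at the given values:
A. LHS = e^4 ≈ 54.6, RHS = e^4 ≈ 54.6 → holds here (LHS = RHS)
B. LHS = 2·√(2) ≈ 2.828, RHS = 4 → fails here (LHS ≠ RHS)
C. LHS = 16, RHS = 16 → holds here (LHS = RHS)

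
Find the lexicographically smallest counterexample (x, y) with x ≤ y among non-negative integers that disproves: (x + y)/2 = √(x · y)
At (0, 0): both sides equal 0, so it holds there.

Substituting (0, 1) into the claim:
LHS = (0 + 1)/2 = 1/2
RHS = √(0 · 1) = 0

Since LHS ≠ RHS, this pair disproves the claim, and no lexicographically smaller pair (x ≤ y, non-negative integers) does.

For instance (0, 4) is also a counterexample (LHS = 2, RHS = 0), but it's lexicographically larger.

Answer: (x, y) = (0, 1)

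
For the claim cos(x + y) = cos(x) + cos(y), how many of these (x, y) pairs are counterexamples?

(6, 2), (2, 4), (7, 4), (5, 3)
4

Testing each pair:
(6, 2): LHS = cos(8) ≈ -0.1455, RHS = cos(2) + cos(6) ≈ 0.544 → counterexample
(2, 4): LHS = cos(6) ≈ 0.9602, RHS = cos(4) + cos(2) ≈ -1.07 → counterexample
(7, 4): LHS = cos(11) ≈ 0.004426, RHS = cos(4) + cos(7) ≈ 0.1003 → counterexample
(5, 3): LHS = cos(8) ≈ -0.1455, RHS = cos(3) + cos(5) ≈ -0.7063 → counterexample

That makes 4 counterexamples.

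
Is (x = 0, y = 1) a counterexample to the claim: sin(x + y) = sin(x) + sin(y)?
No

Substituting x = 0, y = 1:
LHS = sin(0 + 1) = sin(1) ≈ 0.8415
RHS = sin(0) + sin(1) = sin(1) ≈ 0.8415

The sides agree, so this pair does not disprove the claim.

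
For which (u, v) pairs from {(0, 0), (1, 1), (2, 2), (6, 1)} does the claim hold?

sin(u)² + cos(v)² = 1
Testing each pair:
(0, 0): LHS = 1, RHS = 1 → holds
(1, 1): LHS = cos(1)² + sin(1)² = 1, RHS = 1 → holds
(2, 2): LHS = cos(2)² + sin(2)² = 1, RHS = 1 → holds
(6, 1): LHS = sin(6)² + cos(1)² ≈ 0.37, RHS = 1 → fails

3 of 4 pairs satisfy the claim.

Answer: (0, 0), (1, 1), (2, 2)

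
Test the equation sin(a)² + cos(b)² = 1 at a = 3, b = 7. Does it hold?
Substituting a = 3, b = 7:

LHS = sin(3)² + cos(7)² ≈ 0.5883
RHS = 1

LHS ≠ RHS, so the equation does not hold at this point.

Answer: Fails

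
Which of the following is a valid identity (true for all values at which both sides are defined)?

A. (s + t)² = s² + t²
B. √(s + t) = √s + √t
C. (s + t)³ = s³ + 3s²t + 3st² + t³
C

A: fails at (2, 7) — LHS = 81, RHS = 53.
B: fails at (5, 5) — LHS = √(10) ≈ 3.162, RHS = 2·√(5) ≈ 4.472.
C: holds — e.g. at (4, 6), both sides equal 1000.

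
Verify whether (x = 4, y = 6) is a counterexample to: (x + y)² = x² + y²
Yes

Substituting x = 4, y = 6:
LHS = (4 + 6)² = 100
RHS = 4² + 6² = 52

Since LHS ≠ RHS, this pair disproves the claim.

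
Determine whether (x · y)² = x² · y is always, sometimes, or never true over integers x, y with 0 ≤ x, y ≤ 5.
Sometimes true

It holds at (x, y) = (0, 4) (both sides equal 0), but fails at (x, y) = (3, 2) (LHS = 36, RHS = 18).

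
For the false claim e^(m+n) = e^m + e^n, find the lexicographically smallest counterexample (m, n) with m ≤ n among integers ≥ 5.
Substituting (5, 5) into the claim:
LHS = e^(5+5) = e^10 ≈ 22026.5
RHS = e^5 + e^5 = 2·e^5 ≈ 296.8

Since LHS ≠ RHS, this pair disproves the claim, and no lexicographically smaller pair (m ≤ n, integers ≥ 5) does.

For instance (10, 11) is also a counterexample (LHS = e^21 ≈ 1318815734.5, RHS = e^10 + e^11 ≈ 81900.6), but it's lexicographically larger.

Answer: (m, n) = (5, 5)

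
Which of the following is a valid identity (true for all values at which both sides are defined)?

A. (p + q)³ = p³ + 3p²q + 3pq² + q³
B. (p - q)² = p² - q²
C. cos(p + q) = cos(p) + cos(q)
A: holds — e.g. at (3, 3), both sides equal 216.
B: fails at (5, 8) — LHS = 9, RHS = -39.
C: fails at (4, 6) — LHS = cos(10) ≈ -0.8391, RHS = cos(4) + cos(6) ≈ 0.3065.

Answer: A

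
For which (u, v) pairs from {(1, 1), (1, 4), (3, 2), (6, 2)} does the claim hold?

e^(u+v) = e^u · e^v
All pairs

Testing each pair:
(1, 1): LHS = e^2 ≈ 7.389, RHS = e^2 ≈ 7.389 → holds
(1, 4): LHS = e^5 ≈ 148.4, RHS = e^5 ≈ 148.4 → holds
(3, 2): LHS = e^5 ≈ 148.4, RHS = e^5 ≈ 148.4 → holds
(6, 2): LHS = e^8 ≈ 2981, RHS = e^8 ≈ 2981 → holds

Every pair satisfies the claim.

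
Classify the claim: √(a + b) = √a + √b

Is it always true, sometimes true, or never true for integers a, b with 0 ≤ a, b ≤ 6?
It holds at (a, b) = (0, 1) (both sides equal 1), but fails at (a, b) = (2, 6) (LHS = 2·√(2) ≈ 2.828, RHS = √(2) + √(6) ≈ 3.864).

Answer: Sometimes true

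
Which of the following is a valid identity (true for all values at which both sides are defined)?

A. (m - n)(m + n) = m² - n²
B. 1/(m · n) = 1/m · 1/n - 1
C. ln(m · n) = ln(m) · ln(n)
A

A: holds — e.g. at (1, 3), both sides equal -8.
B: fails at (6, 7) — LHS = 1/42, RHS = -41/42.
C: fails at (2, 3) — LHS = ln(6) ≈ 1.792, RHS = ln(2)·ln(3) ≈ 0.7615.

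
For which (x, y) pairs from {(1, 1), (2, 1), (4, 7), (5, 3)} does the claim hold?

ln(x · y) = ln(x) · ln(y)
Testing each pair:
(1, 1): LHS = 0, RHS = 0 → holds
(2, 1): LHS = ln(2) ≈ 0.6931, RHS = 0 → fails
(4, 7): LHS = ln(28) ≈ 3.332, RHS = ln(4)·ln(7) ≈ 2.698 → fails
(5, 3): LHS = ln(15) ≈ 2.708, RHS = ln(3)·ln(5) ≈ 1.768 → fails

1 of 4 pairs satisfies the claim.

Answer: (1, 1)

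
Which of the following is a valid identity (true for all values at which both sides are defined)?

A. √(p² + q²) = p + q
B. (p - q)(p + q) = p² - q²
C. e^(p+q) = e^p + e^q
A: fails at (3, 5) — LHS = √(34) ≈ 5.831, RHS = 8.
B: holds — e.g. at (1, 5), both sides equal -24.
C: fails at (5, 5) — LHS = e^10 ≈ 22026.5, RHS = 2·e^5 ≈ 296.8.

Answer: B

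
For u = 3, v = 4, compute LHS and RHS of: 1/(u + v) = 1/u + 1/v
LHS = 1/(3 + 4) = 1/7
RHS = 1/3 + 1/4 = 7/12

LHS ≠ RHS, so the equation does not hold here.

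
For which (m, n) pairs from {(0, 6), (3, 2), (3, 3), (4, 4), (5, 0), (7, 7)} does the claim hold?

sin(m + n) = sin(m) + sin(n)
(0, 6), (5, 0)

Testing each pair:
(0, 6): LHS = sin(6) ≈ -0.2794, RHS = sin(6) ≈ -0.2794 → holds
(3, 2): LHS = sin(5) ≈ -0.9589, RHS = sin(3) + sin(2) ≈ 1.05 → fails
(3, 3): LHS = sin(6) ≈ -0.2794, RHS = 2·sin(3) ≈ 0.2822 → fails
(4, 4): LHS = sin(8) ≈ 0.9894, RHS = 2·sin(4) ≈ -1.514 → fails
(5, 0): LHS = sin(5) ≈ -0.9589, RHS = sin(5) ≈ -0.9589 → holds
(7, 7): LHS = sin(14) ≈ 0.9906, RHS = 2·sin(7) ≈ 1.314 → fails

2 of 6 pairs satisfy the claim.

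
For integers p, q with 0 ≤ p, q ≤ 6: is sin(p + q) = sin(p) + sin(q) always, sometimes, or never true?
Sometimes true

It holds at (p, q) = (0, 5) (both sides equal sin(5) ≈ -0.9589), but fails at (p, q) = (6, 1) (LHS = sin(7) ≈ 0.657, RHS = sin(6) + sin(1) ≈ 0.5621).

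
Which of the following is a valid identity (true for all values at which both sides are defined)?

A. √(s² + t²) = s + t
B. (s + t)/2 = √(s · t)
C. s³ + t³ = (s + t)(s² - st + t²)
C

A: fails at (6, 7) — LHS = √(85) ≈ 9.22, RHS = 13.
B: fails at (2, 4) — LHS = 3, RHS = 2·√(2) ≈ 2.828.
C: holds — e.g. at (1, 2), both sides equal 9.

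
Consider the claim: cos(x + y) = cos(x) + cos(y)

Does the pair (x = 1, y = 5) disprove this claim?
Yes

Substituting x = 1, y = 5:
LHS = cos(1 + 5) = cos(6) ≈ 0.9602
RHS = cos(1) + cos(5) ≈ 0.824

Since LHS ≠ RHS, this pair disproves the claim.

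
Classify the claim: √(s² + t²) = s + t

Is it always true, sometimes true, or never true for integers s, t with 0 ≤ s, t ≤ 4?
It holds at (s, t) = (0, 1) (both sides equal 1), but fails at (s, t) = (3, 3) (LHS = 3·√(2) ≈ 4.243, RHS = 6).

Answer: Sometimes true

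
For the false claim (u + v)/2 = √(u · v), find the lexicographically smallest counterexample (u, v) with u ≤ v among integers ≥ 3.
(u, v) = (3, 4)

At (3, 3): both sides equal 3, so it holds there.

Substituting (3, 4) into the claim:
LHS = (3 + 4)/2 = 7/2
RHS = √(3 · 4) = 2·√(3) ≈ 3.464

Since LHS ≠ RHS, this pair disproves the claim, and no lexicographically smaller pair (u ≤ v, integers ≥ 3) does.

For instance (6, 7) is also a counterexample (LHS = 13/2, RHS = √(42) ≈ 6.481), but it's lexicographically larger.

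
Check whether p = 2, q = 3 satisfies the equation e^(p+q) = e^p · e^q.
Holds

Substituting p = 2, q = 3:

LHS = e^(2+3) = e^5 ≈ 148.4
RHS = e^2 · e^3 = e^5 ≈ 148.4

LHS = RHS, so the equation holds at this point.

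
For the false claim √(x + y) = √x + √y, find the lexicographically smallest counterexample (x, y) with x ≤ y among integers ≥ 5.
Substituting (5, 5) into the claim:
LHS = √(5 + 5) = √(10) ≈ 3.162
RHS = √5 + √5 = 2·√(5) ≈ 4.472

Since LHS ≠ RHS, this pair disproves the claim, and no lexicographically smaller pair (x ≤ y, integers ≥ 5) does.

For instance (5, 10) is also a counterexample (LHS = √(15) ≈ 3.873, RHS = √(5) + √(10) ≈ 5.398), but it's lexicographically larger.

Answer: (x, y) = (5, 5)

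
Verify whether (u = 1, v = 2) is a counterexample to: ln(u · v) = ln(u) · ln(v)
Yes

Substituting u = 1, v = 2:
LHS = ln(1 · 2) = ln(2) ≈ 0.6931
RHS = ln(1) · ln(2) = 0

Since LHS ≠ RHS, this pair disproves the claim.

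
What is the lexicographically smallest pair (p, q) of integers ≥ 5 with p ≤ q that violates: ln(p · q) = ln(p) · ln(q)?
(p, q) = (5, 5)

Substituting (5, 5) into the claim:
LHS = ln(5 · 5) = ln(25) ≈ 3.219
RHS = ln(5) · ln(5) = ln(5)² ≈ 2.59

Since LHS ≠ RHS, this pair disproves the claim, and no lexicographically smaller pair (p ≤ q, integers ≥ 5) does.

For instance (6, 9) is also a counterexample (LHS = ln(54) ≈ 3.989, RHS = ln(6)·ln(9) ≈ 3.937), but it's lexicographically larger.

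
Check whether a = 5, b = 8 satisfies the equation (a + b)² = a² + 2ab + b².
Holds

Substituting a = 5, b = 8:

LHS = (5 + 8)² = 169
RHS = 5² + 2·5·8 + 8² = 169

LHS = RHS, so the equation holds at this point.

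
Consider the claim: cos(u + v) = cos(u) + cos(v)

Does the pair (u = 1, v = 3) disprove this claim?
Yes

Substituting u = 1, v = 3:
LHS = cos(1 + 3) = cos(4) ≈ -0.6536
RHS = cos(1) + cos(3) ≈ -0.4497

Since LHS ≠ RHS, this pair disproves the claim.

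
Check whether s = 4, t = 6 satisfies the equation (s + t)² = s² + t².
Substituting s = 4, t = 6:

LHS = (4 + 6)² = 100
RHS = 4² + 6² = 52

LHS ≠ RHS, so the equation does not hold at this point.

Answer: Fails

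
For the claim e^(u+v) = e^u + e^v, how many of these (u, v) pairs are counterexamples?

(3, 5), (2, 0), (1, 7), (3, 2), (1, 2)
Testing each pair:
(3, 5): LHS = e^8 ≈ 2981, RHS = e^3 + e^5 ≈ 168.5 → counterexample
(2, 0): LHS = e^2 ≈ 7.389, RHS = 1 + e^2 ≈ 8.389 → counterexample
(1, 7): LHS = e^8 ≈ 2981, RHS = e + e^7 ≈ 1099 → counterexample
(3, 2): LHS = e^5 ≈ 148.4, RHS = e^2 + e^3 ≈ 27.47 → counterexample
(1, 2): LHS = e^3 ≈ 20.09, RHS = e + e^2 ≈ 10.11 → counterexample

That makes 5 counterexamples.

Answer: 5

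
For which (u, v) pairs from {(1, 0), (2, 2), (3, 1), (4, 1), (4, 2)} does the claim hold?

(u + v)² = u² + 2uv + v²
Testing each pair:
(1, 0): LHS = 1, RHS = 1 → holds
(2, 2): LHS = 16, RHS = 16 → holds
(3, 1): LHS = 16, RHS = 16 → holds
(4, 1): LHS = 25, RHS = 25 → holds
(4, 2): LHS = 36, RHS = 36 → holds

Every pair satisfies the claim.

Answer: All pairs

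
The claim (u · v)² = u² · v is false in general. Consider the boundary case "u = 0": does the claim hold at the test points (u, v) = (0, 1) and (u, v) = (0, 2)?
At (0, 1): LHS = 0, RHS = 0 → equal
At (0, 2): LHS = 0, RHS = 0 → equal

So the claim does hold at both of these boundary points, even though it is not an identity.

Answer: Yes, holds at both test points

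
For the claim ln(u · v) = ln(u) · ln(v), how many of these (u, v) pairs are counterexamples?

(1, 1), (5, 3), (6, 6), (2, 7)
Testing each pair:
(1, 1): LHS = 0, RHS = 0 → satisfies claim
(5, 3): LHS = ln(15) ≈ 2.708, RHS = ln(3)·ln(5) ≈ 1.768 → counterexample
(6, 6): LHS = ln(36) ≈ 3.584, RHS = ln(6)² ≈ 3.21 → counterexample
(2, 7): LHS = ln(14) ≈ 2.639, RHS = ln(2)·ln(7) ≈ 1.349 → counterexample

That makes 3 counterexamples.

Answer: 3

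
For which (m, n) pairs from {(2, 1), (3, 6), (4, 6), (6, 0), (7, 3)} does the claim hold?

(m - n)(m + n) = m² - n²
Testing each pair:
(2, 1): LHS = 3, RHS = 3 → holds
(3, 6): LHS = -27, RHS = -27 → holds
(4, 6): LHS = -20, RHS = -20 → holds
(6, 0): LHS = 36, RHS = 36 → holds
(7, 3): LHS = 40, RHS = 40 → holds

Every pair satisfies the claim.

Answer: All pairs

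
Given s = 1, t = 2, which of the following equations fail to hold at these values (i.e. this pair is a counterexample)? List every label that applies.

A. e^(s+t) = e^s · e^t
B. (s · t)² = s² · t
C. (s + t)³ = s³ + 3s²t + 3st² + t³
B

Evaluating each claim at the given values:
A. LHS = e^3 ≈ 20.09, RHS = e^3 ≈ 20.09 → holds here (LHS = RHS)
B. LHS = 4, RHS = 2 → fails here (LHS ≠ RHS)
C. LHS = 27, RHS = 27 → holds here (LHS = RHS)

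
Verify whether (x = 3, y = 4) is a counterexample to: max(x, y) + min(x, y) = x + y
No

Substituting x = 3, y = 4:
LHS = max(3, 4) + min(3, 4) = 7
RHS = 3 + 4 = 7

The sides agree, so this pair does not disprove the claim.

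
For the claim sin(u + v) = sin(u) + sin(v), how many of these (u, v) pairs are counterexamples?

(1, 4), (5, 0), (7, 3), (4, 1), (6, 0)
3

Testing each pair:
(1, 4): LHS = sin(5) ≈ -0.9589, RHS = sin(4) + sin(1) ≈ 0.08467 → counterexample
(5, 0): LHS = sin(5) ≈ -0.9589, RHS = sin(5) ≈ -0.9589 → satisfies claim
(7, 3): LHS = sin(10) ≈ -0.544, RHS = sin(3) + sin(7) ≈ 0.7981 → counterexample
(4, 1): LHS = sin(5) ≈ -0.9589, RHS = sin(4) + sin(1) ≈ 0.08467 → counterexample
(6, 0): LHS = sin(6) ≈ -0.2794, RHS = sin(6) ≈ -0.2794 → satisfies claim

That makes 3 counterexamples.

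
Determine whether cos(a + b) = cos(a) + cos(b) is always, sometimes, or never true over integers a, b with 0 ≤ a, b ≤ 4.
Never true

The claim fails for every pair in the range. For instance at (a, b) = (4, 1): LHS = cos(5) ≈ 0.2837, RHS = cos(4) + cos(1) ≈ -0.1133.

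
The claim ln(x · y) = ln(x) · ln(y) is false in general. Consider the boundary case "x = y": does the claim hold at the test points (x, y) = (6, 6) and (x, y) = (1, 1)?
At (6, 6): LHS = ln(36) ≈ 3.584 ≠ RHS = ln(6)² ≈ 3.21
At (1, 1): LHS = 0, RHS = 0 → equal

Answer: Only at (1, 1)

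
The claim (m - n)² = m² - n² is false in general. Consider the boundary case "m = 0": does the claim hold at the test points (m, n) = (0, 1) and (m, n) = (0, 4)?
No, fails at both test points

At (0, 1): LHS = 1 ≠ RHS = -1
At (0, 4): LHS = 16 ≠ RHS = -16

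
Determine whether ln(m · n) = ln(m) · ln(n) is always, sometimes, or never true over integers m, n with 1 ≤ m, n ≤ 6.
It holds at (m, n) = (1, 1) (both sides equal 0), but fails at (m, n) = (4, 2) (LHS = ln(8) ≈ 2.079, RHS = ln(2)·ln(4) ≈ 0.9609).

Answer: Sometimes true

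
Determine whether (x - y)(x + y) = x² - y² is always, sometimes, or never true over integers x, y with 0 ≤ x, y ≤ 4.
Always true

The identity holds for every pair in the range. For instance at (x, y) = (2, 0): both sides equal 4.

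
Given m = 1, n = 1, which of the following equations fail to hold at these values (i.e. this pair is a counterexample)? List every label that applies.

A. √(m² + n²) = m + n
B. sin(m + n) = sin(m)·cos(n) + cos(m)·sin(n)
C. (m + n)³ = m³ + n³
Evaluating each claim at the given values:
A. LHS = √(2) ≈ 1.414, RHS = 2 → fails here (LHS ≠ RHS)
B. LHS = sin(2) ≈ 0.9093, RHS = 2·sin(1)·cos(1) ≈ 0.9093 → holds here (LHS = RHS)
C. LHS = 8, RHS = 2 → fails here (LHS ≠ RHS)

Answer: A, C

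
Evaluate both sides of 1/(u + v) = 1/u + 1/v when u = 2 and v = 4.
LHS = 1/(2 + 4) = 1/6
RHS = 1/2 + 1/4 = 3/4

LHS ≠ RHS, so the equation does not hold here.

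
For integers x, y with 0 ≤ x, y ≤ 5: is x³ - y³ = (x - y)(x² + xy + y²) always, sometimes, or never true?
Always true

The identity holds for every pair in the range. For instance at (x, y) = (5, 0): both sides equal 125.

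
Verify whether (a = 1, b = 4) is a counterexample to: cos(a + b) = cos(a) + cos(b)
Substituting a = 1, b = 4:
LHS = cos(1 + 4) = cos(5) ≈ 0.2837
RHS = cos(1) + cos(4) ≈ -0.1133

Since LHS ≠ RHS, this pair disproves the claim.

Answer: Yes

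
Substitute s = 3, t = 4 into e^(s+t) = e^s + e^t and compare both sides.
LHS = e^(3+4) = e^7 ≈ 1097
RHS = e^3 + e^4 ≈ 74.68

LHS ≠ RHS (they differ by about 1022), so the equation does not hold here.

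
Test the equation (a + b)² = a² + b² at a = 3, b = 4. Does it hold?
Substituting a = 3, b = 4:

LHS = (3 + 4)² = 49
RHS = 3² + 4² = 25

LHS ≠ RHS, so the equation does not hold at this point.

Answer: Fails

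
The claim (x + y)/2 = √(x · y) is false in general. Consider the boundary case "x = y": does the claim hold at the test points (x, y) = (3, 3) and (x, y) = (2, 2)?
Yes, holds at both test points

At (3, 3): LHS = 3, RHS = 3 → equal
At (2, 2): LHS = 2, RHS = 2 → equal

So the claim does hold at both of these boundary points, even though it is not an identity.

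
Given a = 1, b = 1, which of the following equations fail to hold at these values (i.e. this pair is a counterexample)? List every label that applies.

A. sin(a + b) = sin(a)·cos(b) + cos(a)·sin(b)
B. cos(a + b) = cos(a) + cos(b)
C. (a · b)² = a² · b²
B

Evaluating each claim at the given values:
A. LHS = sin(2) ≈ 0.9093, RHS = 2·sin(1)·cos(1) ≈ 0.9093 → holds here (LHS = RHS)
B. LHS = cos(2) ≈ -0.4161, RHS = 2·cos(1) ≈ 1.081 → fails here (LHS ≠ RHS)
C. LHS = 1, RHS = 1 → holds here (LHS = RHS)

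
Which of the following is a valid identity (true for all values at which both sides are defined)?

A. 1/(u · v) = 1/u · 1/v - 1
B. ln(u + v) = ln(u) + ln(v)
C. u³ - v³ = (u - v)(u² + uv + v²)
C

A: fails at (4, 4) — LHS = 1/16, RHS = -15/16.
B: fails at (4, 5) — LHS = ln(9) ≈ 2.197, RHS = ln(4) + ln(5) ≈ 2.996.
C: holds — e.g. at (3, 5), both sides equal -98.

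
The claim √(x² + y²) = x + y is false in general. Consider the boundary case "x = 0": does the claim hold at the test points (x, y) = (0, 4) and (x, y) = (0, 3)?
At (0, 4): LHS = 4, RHS = 4 → equal
At (0, 3): LHS = 3, RHS = 3 → equal

So the claim does hold at both of these boundary points, even though it is not an identity.

Answer: Yes, holds at both test points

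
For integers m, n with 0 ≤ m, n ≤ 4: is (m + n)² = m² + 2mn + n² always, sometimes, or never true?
Always true

The identity holds for every pair in the range. For instance at (m, n) = (1, 1): both sides equal 4.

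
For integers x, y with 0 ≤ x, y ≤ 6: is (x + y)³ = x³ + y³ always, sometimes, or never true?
Sometimes true

It holds at (x, y) = (1, 0) (both sides equal 1), but fails at (x, y) = (5, 2) (LHS = 343, RHS = 133).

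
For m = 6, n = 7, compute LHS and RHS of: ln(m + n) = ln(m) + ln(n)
LHS = ln(6 + 7) = ln(13) ≈ 2.565
RHS = ln(6) + ln(7) ≈ 3.738

LHS ≠ RHS (they differ by about 1.173), so the equation does not hold here.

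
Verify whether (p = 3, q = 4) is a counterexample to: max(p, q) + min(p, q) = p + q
Substituting p = 3, q = 4:
LHS = max(3, 4) + min(3, 4) = 7
RHS = 3 + 4 = 7

The sides agree, so this pair does not disprove the claim.

Answer: No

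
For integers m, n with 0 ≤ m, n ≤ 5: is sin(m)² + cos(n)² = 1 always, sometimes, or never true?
It holds at (m, n) = (1, 1) (both sides equal 1), but fails at (m, n) = (5, 2) (LHS = cos(2)² + sin(5)² ≈ 1.093, RHS = 1).

Answer: Sometimes true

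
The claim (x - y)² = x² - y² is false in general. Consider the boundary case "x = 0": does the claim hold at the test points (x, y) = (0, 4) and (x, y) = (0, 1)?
No, fails at both test points

At (0, 4): LHS = 16 ≠ RHS = -16
At (0, 1): LHS = 1 ≠ RHS = -1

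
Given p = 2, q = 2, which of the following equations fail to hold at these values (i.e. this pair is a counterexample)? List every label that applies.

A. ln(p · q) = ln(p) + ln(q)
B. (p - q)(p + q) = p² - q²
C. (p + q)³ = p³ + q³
Evaluating each claim at the given values:
A. LHS = ln(4) ≈ 1.386, RHS = 2·ln(2) ≈ 1.386 → holds here (LHS = RHS)
B. LHS = 0, RHS = 0 → holds here (LHS = RHS)
C. LHS = 64, RHS = 16 → fails here (LHS ≠ RHS)

Answer: C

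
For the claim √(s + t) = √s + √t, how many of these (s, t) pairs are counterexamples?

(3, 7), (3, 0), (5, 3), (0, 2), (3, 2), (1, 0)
3

Testing each pair:
(3, 7): LHS = √(10) ≈ 3.162, RHS = √(3) + √(7) ≈ 4.378 → counterexample
(3, 0): LHS = √(3) ≈ 1.732, RHS = √(3) ≈ 1.732 → satisfies claim
(5, 3): LHS = 2·√(2) ≈ 2.828, RHS = √(3) + √(5) ≈ 3.968 → counterexample
(0, 2): LHS = √(2) ≈ 1.414, RHS = √(2) ≈ 1.414 → satisfies claim
(3, 2): LHS = √(5) ≈ 2.236, RHS = √(2) + √(3) ≈ 3.146 → counterexample
(1, 0): LHS = 1, RHS = 1 → satisfies claim

That makes 3 counterexamples.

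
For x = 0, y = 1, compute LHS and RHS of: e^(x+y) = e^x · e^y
LHS = e^(0+1) = e ≈ 2.718
RHS = e^0 · e^1 = e ≈ 2.718

LHS = RHS: the two sides agree.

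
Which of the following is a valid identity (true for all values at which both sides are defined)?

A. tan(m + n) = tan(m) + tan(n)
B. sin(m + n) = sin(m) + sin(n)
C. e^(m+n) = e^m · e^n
C

A: fails at (4, 4) — LHS = tan(8) ≈ -6.8, RHS = 2·tan(4) ≈ 2.316.
B: fails at (1, 2) — LHS = sin(3) ≈ 0.1411, RHS = sin(1) + sin(2) ≈ 1.751.
C: holds — e.g. at (1, 5), both sides equal e^6 ≈ 403.4.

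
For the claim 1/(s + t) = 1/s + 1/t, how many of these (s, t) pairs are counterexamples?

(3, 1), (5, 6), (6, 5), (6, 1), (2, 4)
5

Testing each pair:
(3, 1): LHS = 1/4, RHS = 4/3 → counterexample
(5, 6): LHS = 1/11, RHS = 11/30 → counterexample
(6, 5): LHS = 1/11, RHS = 11/30 → counterexample
(6, 1): LHS = 1/7, RHS = 7/6 → counterexample
(2, 4): LHS = 1/6, RHS = 3/4 → counterexample

That makes 5 counterexamples.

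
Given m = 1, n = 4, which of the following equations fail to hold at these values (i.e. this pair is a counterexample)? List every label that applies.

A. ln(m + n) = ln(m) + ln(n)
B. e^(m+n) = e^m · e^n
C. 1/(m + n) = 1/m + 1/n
Evaluating each claim at the given values:
A. LHS = ln(5) ≈ 1.609, RHS = ln(4) ≈ 1.386 → fails here (LHS ≠ RHS)
B. LHS = e^5 ≈ 148.4, RHS = e^5 ≈ 148.4 → holds here (LHS = RHS)
C. LHS = 1/5, RHS = 5/4 → fails here (LHS ≠ RHS)

Answer: A, C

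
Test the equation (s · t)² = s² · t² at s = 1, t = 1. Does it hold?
Holds

Substituting s = 1, t = 1:

LHS = (1 · 1)² = 1
RHS = 1² · 1² = 1

LHS = RHS, so the equation holds at this point.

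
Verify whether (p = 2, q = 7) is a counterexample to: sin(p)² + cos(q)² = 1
Substituting p = 2, q = 7:
LHS = sin(2)² + cos(7)² ≈ 1.395
RHS = 1

Since LHS ≠ RHS, this pair disproves the claim.

Answer: Yes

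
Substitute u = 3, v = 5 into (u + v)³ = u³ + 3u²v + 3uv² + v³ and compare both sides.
LHS = (3 + 5)³ = 512
RHS = 3³ + 3·3²·5 + 3·3·5² + 5³ = 512

LHS = RHS: the two sides agree.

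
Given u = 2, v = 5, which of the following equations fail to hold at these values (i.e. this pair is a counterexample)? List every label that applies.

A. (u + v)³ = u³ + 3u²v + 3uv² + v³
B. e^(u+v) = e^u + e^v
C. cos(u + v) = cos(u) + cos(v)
Evaluating each claim at the given values:
A. LHS = 343, RHS = 343 → holds here (LHS = RHS)
B. LHS = e^7 ≈ 1097, RHS = e^2 + e^5 ≈ 155.8 → fails here (LHS ≠ RHS)
C. LHS = cos(7) ≈ 0.7539, RHS = cos(2) + cos(5) ≈ -0.1325 → fails here (LHS ≠ RHS)

Answer: B, C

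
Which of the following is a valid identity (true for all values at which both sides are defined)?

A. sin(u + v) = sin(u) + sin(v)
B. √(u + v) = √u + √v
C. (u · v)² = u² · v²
C

A: fails at (3, 7) — LHS = sin(10) ≈ -0.544, RHS = sin(3) + sin(7) ≈ 0.7981.
B: fails at (3, 7) — LHS = √(10) ≈ 3.162, RHS = √(3) + √(7) ≈ 4.378.
C: holds — e.g. at (0, 1), both sides equal 0.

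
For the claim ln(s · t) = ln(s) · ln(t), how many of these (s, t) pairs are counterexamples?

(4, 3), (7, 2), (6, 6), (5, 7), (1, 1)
4

Testing each pair:
(4, 3): LHS = ln(12) ≈ 2.485, RHS = ln(3)·ln(4) ≈ 1.523 → counterexample
(7, 2): LHS = ln(14) ≈ 2.639, RHS = ln(2)·ln(7) ≈ 1.349 → counterexample
(6, 6): LHS = ln(36) ≈ 3.584, RHS = ln(6)² ≈ 3.21 → counterexample
(5, 7): LHS = ln(35) ≈ 3.555, RHS = ln(5)·ln(7) ≈ 3.132 → counterexample
(1, 1): LHS = 0, RHS = 0 → satisfies claim

That makes 4 counterexamples.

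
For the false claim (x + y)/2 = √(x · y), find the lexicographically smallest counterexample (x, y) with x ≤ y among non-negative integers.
At (0, 0): both sides equal 0, so it holds there.

Substituting (0, 1) into the claim:
LHS = (0 + 1)/2 = 1/2
RHS = √(0 · 1) = 0

Since LHS ≠ RHS, this pair disproves the claim, and no lexicographically smaller pair (x ≤ y, non-negative integers) does.

For instance (1, 4) is also a counterexample (LHS = 5/2, RHS = 2), but it's lexicographically larger.

Answer: (x, y) = (0, 1)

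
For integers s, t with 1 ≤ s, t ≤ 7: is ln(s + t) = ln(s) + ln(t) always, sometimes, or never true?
It holds at (s, t) = (2, 2) (both sides equal ln(4) ≈ 1.386), but fails at (s, t) = (7, 4) (LHS = ln(11) ≈ 2.398, RHS = ln(4) + ln(7) ≈ 3.332).

Answer: Sometimes true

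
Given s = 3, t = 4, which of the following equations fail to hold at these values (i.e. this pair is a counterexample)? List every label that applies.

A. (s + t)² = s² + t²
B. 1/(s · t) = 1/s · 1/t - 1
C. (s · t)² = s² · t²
A, B

Evaluating each claim at the given values:
A. LHS = 49, RHS = 25 → fails here (LHS ≠ RHS)
B. LHS = 1/12, RHS = -11/12 → fails here (LHS ≠ RHS)
C. LHS = 144, RHS = 144 → holds here (LHS = RHS)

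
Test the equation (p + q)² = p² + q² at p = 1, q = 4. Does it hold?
Fails

Substituting p = 1, q = 4:

LHS = (1 + 4)² = 25
RHS = 1² + 4² = 17

LHS ≠ RHS, so the equation does not hold at this point.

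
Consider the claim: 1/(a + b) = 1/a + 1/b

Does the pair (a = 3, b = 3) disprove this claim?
Substituting a = 3, b = 3:
LHS = 1/(3 + 3) = 1/6
RHS = 1/3 + 1/3 = 2/3

Since LHS ≠ RHS, this pair disproves the claim.

Answer: Yes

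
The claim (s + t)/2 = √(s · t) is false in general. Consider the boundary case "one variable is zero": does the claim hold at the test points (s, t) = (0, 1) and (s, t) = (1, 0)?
No, fails at both test points

At (0, 1): LHS = 1/2 ≠ RHS = 0
At (1, 0): LHS = 1/2 ≠ RHS = 0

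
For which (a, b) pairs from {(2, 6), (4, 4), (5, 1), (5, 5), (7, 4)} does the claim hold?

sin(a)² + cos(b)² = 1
Testing each pair:
(2, 6): LHS = sin(2)² + cos(6)² ≈ 1.749, RHS = 1 → fails
(4, 4): LHS = cos(4)² + sin(4)² = 1, RHS = 1 → holds
(5, 1): LHS = cos(1)² + sin(5)² ≈ 1.211, RHS = 1 → fails
(5, 5): LHS = cos(5)² + sin(5)² = 1, RHS = 1 → holds
(7, 4): LHS = cos(4)² + sin(7)² ≈ 0.8589, RHS = 1 → fails

2 of 5 pairs satisfy the claim.

Answer: (4, 4), (5, 5)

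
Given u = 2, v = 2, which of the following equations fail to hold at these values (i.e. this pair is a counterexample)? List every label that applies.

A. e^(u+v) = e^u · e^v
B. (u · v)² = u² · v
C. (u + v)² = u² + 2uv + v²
B

Evaluating each claim at the given values:
A. LHS = e^4 ≈ 54.6, RHS = e^4 ≈ 54.6 → holds here (LHS = RHS)
B. LHS = 16, RHS = 8 → fails here (LHS ≠ RHS)
C. LHS = 16, RHS = 16 → holds here (LHS = RHS)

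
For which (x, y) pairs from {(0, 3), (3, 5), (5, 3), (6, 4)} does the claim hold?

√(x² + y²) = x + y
Testing each pair:
(0, 3): LHS = 3, RHS = 3 → holds
(3, 5): LHS = √(34) ≈ 5.831, RHS = 8 → fails
(5, 3): LHS = √(34) ≈ 5.831, RHS = 8 → fails
(6, 4): LHS = 2·√(13) ≈ 7.211, RHS = 10 → fails

1 of 4 pairs satisfies the claim.

Answer: (0, 3)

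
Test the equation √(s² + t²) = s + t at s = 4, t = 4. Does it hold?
Fails

Substituting s = 4, t = 4:

LHS = √(4² + 4²) = 4·√(2) ≈ 5.657
RHS = 4 + 4 = 8

LHS ≠ RHS, so the equation does not hold at this point.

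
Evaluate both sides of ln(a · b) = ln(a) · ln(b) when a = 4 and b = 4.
LHS = ln(4 · 4) = ln(16) ≈ 2.773
RHS = ln(4) · ln(4) = ln(4)² ≈ 1.922

LHS ≠ RHS (they differ by about 0.8508), so the equation does not hold here.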